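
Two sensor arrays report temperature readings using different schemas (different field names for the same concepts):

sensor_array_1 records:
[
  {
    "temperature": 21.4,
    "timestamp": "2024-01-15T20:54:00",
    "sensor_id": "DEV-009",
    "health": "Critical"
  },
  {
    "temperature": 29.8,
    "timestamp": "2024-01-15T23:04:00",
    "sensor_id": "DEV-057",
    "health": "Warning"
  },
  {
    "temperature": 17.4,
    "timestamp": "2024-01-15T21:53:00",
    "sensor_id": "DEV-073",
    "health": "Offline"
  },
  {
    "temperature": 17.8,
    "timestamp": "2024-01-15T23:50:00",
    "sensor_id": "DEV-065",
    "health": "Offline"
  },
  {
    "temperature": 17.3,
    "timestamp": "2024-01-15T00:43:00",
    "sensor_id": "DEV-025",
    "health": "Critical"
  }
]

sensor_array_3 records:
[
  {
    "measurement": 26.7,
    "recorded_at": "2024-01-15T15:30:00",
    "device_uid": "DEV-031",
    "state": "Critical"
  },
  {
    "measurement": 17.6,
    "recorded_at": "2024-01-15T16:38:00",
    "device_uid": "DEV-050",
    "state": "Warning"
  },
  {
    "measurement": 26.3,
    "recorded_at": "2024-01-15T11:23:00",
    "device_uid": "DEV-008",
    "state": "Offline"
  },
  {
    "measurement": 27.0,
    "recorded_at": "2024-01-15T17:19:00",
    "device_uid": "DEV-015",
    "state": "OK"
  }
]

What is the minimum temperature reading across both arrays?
17.3

Schema mapping: "temperature" (sensor_array_1) = "measurement" (sensor_array_3) = temperature reading

Minimum in sensor_array_1: 17.3
Minimum in sensor_array_3: 17.6

Overall minimum: min(17.3, 17.6) = 17.3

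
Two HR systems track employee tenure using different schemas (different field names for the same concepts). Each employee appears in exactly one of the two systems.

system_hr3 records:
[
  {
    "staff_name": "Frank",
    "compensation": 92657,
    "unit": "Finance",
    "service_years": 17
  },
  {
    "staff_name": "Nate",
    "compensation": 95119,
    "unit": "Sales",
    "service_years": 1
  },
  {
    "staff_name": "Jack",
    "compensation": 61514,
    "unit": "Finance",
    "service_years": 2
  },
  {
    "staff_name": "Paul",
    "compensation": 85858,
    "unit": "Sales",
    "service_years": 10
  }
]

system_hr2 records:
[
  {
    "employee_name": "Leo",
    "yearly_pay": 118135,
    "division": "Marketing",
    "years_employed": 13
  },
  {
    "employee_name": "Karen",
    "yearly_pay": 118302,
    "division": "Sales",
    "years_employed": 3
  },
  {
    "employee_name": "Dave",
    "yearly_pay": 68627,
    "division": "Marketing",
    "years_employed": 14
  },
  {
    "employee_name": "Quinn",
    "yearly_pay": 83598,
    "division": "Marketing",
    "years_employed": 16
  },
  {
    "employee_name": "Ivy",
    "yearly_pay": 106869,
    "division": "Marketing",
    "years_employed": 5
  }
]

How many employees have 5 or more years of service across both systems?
6

Reconcile schemas: "service_years" (system_hr3) = "years_employed" (system_hr2) = years of service

From system_hr3: 2 employees with >= 5 years
From system_hr2: 4 employees with >= 5 years

Total: 2 + 4 = 6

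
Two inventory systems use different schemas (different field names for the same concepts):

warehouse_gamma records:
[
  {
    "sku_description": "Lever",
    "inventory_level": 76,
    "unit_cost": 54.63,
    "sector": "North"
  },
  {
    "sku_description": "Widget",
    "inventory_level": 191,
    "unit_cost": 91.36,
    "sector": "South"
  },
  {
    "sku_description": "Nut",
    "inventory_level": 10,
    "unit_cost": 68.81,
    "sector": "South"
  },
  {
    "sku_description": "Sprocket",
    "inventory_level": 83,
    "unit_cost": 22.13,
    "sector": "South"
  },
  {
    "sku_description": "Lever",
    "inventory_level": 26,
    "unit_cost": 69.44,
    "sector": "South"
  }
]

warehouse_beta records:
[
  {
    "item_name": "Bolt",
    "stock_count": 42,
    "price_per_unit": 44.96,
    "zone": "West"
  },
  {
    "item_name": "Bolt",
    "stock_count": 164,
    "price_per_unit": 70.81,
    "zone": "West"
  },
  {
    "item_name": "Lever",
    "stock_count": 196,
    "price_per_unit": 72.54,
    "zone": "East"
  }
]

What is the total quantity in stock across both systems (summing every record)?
788

To reconcile these schemas, identify the field holding the quantity in stock in each system:
1. In warehouse_gamma it is "inventory_level"
2. In warehouse_beta it is "stock_count"

From warehouse_gamma: 76 + 191 + 10 + 83 + 26 = 386
From warehouse_beta: 42 + 164 + 196 = 402

Total: 386 + 402 = 788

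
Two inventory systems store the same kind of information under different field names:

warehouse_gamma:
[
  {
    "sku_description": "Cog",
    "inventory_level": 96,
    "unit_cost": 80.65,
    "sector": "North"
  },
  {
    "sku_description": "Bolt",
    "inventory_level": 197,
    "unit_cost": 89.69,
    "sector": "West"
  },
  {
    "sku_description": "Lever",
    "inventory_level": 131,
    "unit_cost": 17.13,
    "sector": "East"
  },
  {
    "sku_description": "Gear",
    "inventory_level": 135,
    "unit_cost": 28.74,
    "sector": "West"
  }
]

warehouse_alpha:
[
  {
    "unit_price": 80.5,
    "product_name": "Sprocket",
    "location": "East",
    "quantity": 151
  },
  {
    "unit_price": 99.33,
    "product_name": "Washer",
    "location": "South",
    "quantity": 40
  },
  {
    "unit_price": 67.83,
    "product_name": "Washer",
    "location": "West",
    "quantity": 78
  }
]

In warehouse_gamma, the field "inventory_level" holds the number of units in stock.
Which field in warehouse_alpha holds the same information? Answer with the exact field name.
quantity

In warehouse_gamma, "inventory_level" holds the number of units in stock.
The fields in warehouse_alpha are: "unit_price", "product_name", "location", "quantity".
"quantity" is the match: the name refers to the same concept and its values are whole-number counts (e.g. 151, 40).
The other fields ("unit_price", "product_name", "location") hold different kinds of data.

So "inventory_level" in warehouse_gamma corresponds to "quantity" in warehouse_alpha.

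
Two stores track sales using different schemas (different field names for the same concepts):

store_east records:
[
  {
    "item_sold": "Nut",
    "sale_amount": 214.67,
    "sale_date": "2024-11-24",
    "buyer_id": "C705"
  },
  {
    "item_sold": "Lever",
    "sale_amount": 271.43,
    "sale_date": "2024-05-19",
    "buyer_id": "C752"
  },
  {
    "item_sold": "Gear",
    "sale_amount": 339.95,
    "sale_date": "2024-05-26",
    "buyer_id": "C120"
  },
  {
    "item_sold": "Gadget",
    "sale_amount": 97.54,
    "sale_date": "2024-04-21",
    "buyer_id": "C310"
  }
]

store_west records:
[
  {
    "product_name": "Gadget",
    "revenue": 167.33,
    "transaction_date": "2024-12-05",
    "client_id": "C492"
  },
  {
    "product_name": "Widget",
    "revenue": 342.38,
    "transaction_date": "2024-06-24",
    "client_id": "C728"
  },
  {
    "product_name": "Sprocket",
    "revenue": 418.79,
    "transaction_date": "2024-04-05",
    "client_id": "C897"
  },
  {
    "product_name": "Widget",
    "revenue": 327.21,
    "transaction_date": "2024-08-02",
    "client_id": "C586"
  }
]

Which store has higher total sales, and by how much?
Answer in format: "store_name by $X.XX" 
store_west by $332.12

Schema mapping: "sale_amount" (store_east) = "revenue" (store_west) = sale amount

Total for store_east: 923.59
Total for store_west: 1255.71

Difference: |923.59 - 1255.71| = 332.12
store_west has higher sales by $332.12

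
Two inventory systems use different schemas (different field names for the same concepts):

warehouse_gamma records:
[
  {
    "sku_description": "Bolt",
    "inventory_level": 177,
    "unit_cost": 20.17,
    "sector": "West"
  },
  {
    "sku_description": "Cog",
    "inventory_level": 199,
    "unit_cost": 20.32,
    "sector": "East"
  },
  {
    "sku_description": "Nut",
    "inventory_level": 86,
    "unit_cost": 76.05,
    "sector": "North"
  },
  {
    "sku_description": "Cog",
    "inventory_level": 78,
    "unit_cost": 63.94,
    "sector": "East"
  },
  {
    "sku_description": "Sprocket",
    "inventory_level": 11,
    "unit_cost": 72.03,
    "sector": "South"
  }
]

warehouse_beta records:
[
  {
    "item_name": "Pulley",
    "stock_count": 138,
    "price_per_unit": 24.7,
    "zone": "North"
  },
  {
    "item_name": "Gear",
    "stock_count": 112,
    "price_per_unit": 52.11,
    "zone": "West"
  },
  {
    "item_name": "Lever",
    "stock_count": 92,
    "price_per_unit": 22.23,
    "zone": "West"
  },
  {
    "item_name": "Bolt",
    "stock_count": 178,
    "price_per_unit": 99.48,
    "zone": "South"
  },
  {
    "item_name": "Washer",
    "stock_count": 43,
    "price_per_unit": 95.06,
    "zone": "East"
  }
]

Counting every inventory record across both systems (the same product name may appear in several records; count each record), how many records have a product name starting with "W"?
1

Schema mapping: "sku_description" (warehouse_gamma) = "item_name" (warehouse_beta) = product name

Records with product name starting with "W" in warehouse_gamma: 0
Records with product name starting with "W" in warehouse_beta: 1

Total: 0 + 1 = 1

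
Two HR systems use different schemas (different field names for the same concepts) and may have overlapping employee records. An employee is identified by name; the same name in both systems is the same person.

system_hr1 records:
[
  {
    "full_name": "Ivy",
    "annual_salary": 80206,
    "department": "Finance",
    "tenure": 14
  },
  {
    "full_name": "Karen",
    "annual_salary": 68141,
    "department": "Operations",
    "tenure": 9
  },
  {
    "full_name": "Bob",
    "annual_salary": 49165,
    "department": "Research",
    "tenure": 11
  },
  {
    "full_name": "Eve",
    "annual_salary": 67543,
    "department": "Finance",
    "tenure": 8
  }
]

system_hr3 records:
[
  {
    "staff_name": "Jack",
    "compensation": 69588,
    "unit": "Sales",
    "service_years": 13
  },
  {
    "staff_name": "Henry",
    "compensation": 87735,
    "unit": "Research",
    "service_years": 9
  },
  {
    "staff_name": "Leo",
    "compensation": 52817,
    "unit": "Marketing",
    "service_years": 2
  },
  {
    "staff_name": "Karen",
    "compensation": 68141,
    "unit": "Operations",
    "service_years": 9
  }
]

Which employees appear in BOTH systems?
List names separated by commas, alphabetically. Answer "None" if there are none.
Karen

Schema mapping: "full_name" (system_hr1) = "staff_name" (system_hr3) = employee name

Names in system_hr1: ['Bob', 'Eve', 'Ivy', 'Karen']
Names in system_hr3: ['Henry', 'Jack', 'Karen', 'Leo']

Intersection: ['Karen']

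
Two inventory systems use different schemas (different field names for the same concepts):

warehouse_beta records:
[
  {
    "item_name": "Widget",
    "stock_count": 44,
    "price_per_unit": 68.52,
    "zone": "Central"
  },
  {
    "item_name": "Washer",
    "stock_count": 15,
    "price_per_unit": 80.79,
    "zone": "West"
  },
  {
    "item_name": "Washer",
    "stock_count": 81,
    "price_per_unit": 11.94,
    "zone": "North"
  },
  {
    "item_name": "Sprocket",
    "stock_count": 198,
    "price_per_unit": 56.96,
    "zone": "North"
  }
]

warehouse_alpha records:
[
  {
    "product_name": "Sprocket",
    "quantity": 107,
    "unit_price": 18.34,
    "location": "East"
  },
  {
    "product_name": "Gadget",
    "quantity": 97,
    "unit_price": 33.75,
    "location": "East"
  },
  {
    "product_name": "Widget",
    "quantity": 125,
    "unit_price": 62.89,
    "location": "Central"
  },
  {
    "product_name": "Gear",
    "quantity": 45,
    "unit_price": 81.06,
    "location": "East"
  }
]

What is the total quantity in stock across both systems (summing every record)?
712

To reconcile these schemas, identify the field holding the quantity in stock in each system:
1. In warehouse_beta it is "stock_count"
2. In warehouse_alpha it is "quantity"

From warehouse_beta: 44 + 15 + 81 + 198 = 338
From warehouse_alpha: 107 + 97 + 125 + 45 = 374

Total: 338 + 374 = 712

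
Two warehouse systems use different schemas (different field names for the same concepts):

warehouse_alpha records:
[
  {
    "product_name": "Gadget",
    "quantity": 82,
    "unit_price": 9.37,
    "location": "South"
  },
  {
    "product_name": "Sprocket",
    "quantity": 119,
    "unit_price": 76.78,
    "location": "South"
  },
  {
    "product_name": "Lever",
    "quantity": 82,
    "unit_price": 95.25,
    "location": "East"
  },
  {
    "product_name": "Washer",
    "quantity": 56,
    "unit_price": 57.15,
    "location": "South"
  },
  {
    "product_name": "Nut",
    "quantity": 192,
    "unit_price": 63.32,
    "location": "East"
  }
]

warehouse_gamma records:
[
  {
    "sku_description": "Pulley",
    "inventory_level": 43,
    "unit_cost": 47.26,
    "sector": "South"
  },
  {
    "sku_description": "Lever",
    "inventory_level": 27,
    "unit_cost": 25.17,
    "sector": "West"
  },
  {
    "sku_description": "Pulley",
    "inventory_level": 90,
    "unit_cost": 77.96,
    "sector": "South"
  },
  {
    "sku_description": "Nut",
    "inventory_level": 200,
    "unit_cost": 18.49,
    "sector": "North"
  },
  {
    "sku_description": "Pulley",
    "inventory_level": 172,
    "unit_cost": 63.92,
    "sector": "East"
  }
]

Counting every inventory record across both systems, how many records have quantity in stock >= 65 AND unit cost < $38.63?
2

Schema mappings:
- "quantity" (warehouse_alpha) = "inventory_level" (warehouse_gamma) = quantity
- "unit_price" (warehouse_alpha) = "unit_cost" (warehouse_gamma) = unit cost

Records meeting both conditions in warehouse_alpha: 1
Records meeting both conditions in warehouse_gamma: 1

Total: 1 + 1 = 2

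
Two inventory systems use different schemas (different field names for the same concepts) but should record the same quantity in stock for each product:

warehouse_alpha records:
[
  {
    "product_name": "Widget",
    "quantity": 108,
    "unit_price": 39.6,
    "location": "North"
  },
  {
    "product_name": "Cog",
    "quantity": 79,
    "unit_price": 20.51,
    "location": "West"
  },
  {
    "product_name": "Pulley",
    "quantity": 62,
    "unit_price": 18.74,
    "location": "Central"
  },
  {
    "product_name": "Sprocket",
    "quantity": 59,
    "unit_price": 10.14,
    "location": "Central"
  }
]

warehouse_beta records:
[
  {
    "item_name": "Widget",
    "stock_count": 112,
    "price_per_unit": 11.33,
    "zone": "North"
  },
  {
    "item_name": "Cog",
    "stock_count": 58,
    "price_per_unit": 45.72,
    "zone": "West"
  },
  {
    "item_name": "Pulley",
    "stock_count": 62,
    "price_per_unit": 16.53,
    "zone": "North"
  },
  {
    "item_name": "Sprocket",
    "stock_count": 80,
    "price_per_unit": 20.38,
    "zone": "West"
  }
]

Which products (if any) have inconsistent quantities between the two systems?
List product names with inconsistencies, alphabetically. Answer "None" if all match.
Cog, Sprocket, Widget

Schema mappings:
- "product_name" (warehouse_alpha) = "item_name" (warehouse_beta) = product name
- "quantity" (warehouse_alpha) = "stock_count" (warehouse_beta) = quantity

Comparison:
  Widget: 108 vs 112 - MISMATCH
  Cog: 79 vs 58 - MISMATCH
  Pulley: 62 vs 62 - MATCH
  Sprocket: 59 vs 80 - MISMATCH

Products with inconsistencies: Cog, Sprocket, Widget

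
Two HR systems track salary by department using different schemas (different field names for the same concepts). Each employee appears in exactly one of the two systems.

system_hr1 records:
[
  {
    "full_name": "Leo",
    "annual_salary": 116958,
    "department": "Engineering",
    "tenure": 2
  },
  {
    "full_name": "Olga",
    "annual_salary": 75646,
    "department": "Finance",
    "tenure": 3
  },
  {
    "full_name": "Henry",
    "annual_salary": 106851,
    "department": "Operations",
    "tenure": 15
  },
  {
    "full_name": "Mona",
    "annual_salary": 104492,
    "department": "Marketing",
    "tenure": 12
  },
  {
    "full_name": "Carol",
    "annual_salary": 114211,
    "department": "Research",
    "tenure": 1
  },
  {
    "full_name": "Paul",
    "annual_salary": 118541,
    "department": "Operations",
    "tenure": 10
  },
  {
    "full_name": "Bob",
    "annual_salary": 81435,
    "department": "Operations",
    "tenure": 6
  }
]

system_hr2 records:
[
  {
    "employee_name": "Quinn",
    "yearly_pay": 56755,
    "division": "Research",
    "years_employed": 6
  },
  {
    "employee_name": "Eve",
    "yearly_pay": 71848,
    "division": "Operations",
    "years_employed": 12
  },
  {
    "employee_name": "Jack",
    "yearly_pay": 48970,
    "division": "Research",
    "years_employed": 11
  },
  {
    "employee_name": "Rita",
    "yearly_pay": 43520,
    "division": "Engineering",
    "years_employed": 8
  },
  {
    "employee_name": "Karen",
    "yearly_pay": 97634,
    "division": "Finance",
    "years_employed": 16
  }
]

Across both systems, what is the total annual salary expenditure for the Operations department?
378675

Schema mappings:
- "department" (system_hr1) = "division" (system_hr2) = department
- "annual_salary" (system_hr1) = "yearly_pay" (system_hr2) = salary

Operations salaries from system_hr1: 306827
Operations salaries from system_hr2: 71848

Total: 306827 + 71848 = 378675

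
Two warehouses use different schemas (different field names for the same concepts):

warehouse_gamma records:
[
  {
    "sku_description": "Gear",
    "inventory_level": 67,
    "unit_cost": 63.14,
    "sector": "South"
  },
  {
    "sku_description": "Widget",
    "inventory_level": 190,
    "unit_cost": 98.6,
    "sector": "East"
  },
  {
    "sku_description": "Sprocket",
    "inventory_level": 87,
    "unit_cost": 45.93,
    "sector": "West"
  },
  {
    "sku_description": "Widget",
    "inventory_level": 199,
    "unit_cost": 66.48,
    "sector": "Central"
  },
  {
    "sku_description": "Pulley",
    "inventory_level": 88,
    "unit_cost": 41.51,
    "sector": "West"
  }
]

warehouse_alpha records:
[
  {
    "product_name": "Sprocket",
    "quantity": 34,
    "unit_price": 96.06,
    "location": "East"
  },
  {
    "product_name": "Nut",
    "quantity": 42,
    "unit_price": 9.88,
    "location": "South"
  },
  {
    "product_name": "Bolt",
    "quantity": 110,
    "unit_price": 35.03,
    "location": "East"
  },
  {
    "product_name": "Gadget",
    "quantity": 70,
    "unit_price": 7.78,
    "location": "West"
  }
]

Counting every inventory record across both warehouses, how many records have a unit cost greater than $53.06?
4

Schema mapping: "unit_cost" (warehouse_gamma) = "unit_price" (warehouse_alpha) = unit cost

Records > $53.06 in warehouse_gamma: 3
Records > $53.06 in warehouse_alpha: 1

Total count: 3 + 1 = 4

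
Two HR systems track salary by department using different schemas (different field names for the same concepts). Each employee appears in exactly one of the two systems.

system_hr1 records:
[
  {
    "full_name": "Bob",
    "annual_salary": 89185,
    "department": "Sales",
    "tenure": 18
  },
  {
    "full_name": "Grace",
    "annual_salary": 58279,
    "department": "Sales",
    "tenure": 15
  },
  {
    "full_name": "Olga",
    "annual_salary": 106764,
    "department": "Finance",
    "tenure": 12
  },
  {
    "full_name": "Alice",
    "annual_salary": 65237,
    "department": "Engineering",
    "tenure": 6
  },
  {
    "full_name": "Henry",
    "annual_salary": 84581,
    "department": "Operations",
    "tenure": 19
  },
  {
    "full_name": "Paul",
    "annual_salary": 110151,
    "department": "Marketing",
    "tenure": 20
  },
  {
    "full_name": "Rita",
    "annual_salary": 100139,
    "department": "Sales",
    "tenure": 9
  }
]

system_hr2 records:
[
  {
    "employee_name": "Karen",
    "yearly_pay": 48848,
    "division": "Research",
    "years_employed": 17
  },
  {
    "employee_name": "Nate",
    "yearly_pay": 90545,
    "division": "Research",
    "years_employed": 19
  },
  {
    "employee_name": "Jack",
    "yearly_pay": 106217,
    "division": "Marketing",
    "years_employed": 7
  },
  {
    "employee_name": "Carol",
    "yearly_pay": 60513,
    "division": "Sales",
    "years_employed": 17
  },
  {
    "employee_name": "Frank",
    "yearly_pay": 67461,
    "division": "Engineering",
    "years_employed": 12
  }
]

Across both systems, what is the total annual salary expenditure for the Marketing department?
216368

Schema mappings:
- "department" (system_hr1) = "division" (system_hr2) = department
- "annual_salary" (system_hr1) = "yearly_pay" (system_hr2) = salary

Marketing salaries from system_hr1: 110151
Marketing salaries from system_hr2: 106217

Total: 110151 + 106217 = 216368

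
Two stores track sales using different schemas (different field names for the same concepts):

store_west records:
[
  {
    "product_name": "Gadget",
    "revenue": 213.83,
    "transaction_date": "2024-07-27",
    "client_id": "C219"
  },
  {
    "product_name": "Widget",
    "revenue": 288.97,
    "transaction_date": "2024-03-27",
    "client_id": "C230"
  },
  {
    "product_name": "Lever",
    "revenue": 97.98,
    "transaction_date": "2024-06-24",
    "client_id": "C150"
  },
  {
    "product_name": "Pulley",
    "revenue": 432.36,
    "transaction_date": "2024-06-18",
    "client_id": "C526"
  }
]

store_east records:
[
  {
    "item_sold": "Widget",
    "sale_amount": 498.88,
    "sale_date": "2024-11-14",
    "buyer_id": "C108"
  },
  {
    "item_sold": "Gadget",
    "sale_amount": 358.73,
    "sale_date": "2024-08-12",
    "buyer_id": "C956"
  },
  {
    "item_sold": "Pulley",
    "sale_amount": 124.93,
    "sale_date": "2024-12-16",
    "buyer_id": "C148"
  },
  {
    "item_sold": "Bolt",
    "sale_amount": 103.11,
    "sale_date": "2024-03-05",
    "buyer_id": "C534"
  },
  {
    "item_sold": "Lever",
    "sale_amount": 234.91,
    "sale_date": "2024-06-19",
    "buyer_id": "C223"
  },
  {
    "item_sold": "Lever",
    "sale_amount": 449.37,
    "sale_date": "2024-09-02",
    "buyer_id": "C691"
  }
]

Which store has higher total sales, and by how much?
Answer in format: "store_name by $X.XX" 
store_east by $736.79

Schema mapping: "revenue" (store_west) = "sale_amount" (store_east) = sale amount

Total for store_west: 1033.14
Total for store_east: 1769.93

Difference: |1033.14 - 1769.93| = 736.79
store_east has higher sales by $736.79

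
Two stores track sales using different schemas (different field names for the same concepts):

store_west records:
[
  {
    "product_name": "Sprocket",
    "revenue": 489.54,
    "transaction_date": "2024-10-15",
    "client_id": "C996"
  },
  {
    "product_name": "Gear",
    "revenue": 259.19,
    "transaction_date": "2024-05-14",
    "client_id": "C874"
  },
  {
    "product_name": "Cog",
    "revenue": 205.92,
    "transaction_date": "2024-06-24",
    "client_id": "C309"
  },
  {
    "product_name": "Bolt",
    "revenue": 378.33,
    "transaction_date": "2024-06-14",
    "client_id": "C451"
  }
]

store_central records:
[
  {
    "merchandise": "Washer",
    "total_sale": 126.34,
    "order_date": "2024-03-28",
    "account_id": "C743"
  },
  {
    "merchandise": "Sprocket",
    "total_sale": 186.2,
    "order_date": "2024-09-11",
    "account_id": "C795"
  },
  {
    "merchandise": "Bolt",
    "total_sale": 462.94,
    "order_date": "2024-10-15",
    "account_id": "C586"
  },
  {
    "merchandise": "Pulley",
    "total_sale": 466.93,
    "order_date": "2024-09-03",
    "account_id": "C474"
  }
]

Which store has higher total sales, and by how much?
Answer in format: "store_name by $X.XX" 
store_west by $90.57

Schema mapping: "revenue" (store_west) = "total_sale" (store_central) = sale amount

Total for store_west: 1332.98
Total for store_central: 1242.41

Difference: |1332.98 - 1242.41| = 90.57
store_west has higher sales by $90.57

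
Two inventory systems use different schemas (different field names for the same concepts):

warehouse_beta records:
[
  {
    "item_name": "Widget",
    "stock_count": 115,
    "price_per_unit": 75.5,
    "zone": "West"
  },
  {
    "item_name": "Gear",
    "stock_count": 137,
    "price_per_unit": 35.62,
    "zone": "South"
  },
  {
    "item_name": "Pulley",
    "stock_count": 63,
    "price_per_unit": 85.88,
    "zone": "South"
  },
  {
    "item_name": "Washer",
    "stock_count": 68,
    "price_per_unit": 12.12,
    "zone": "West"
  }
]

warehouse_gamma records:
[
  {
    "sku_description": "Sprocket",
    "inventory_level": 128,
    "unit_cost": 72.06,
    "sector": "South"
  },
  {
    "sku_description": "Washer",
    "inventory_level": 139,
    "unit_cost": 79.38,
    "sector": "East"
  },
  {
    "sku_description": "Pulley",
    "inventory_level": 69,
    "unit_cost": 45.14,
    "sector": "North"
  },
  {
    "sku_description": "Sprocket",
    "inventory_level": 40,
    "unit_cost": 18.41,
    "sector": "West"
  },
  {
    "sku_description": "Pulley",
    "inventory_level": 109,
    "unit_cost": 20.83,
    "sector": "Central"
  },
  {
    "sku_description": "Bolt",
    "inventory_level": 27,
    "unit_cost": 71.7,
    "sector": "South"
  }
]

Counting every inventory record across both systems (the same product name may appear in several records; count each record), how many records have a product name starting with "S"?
2

Schema mapping: "item_name" (warehouse_beta) = "sku_description" (warehouse_gamma) = product name

Records with product name starting with "S" in warehouse_beta: 0
Records with product name starting with "S" in warehouse_gamma: 2

Total: 0 + 2 = 2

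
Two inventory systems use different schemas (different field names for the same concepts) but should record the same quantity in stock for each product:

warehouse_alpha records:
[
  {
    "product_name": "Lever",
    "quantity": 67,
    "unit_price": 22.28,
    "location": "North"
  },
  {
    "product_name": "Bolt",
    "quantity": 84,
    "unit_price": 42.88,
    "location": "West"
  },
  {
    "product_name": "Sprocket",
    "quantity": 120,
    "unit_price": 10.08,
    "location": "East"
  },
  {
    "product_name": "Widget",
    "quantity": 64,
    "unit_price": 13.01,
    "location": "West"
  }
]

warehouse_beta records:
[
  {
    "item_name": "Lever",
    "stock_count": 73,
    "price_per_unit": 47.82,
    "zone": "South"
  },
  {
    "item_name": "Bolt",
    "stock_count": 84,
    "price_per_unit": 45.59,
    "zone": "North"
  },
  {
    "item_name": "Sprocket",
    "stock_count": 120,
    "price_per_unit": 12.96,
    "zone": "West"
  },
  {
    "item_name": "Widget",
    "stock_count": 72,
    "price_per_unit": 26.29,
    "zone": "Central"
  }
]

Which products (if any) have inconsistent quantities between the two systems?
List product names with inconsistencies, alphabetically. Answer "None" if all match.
Lever, Widget

Schema mappings:
- "product_name" (warehouse_alpha) = "item_name" (warehouse_beta) = product name
- "quantity" (warehouse_alpha) = "stock_count" (warehouse_beta) = quantity

Comparison:
  Lever: 67 vs 73 - MISMATCH
  Bolt: 84 vs 84 - MATCH
  Sprocket: 120 vs 120 - MATCH
  Widget: 64 vs 72 - MISMATCH

Products with inconsistencies: Lever, Widget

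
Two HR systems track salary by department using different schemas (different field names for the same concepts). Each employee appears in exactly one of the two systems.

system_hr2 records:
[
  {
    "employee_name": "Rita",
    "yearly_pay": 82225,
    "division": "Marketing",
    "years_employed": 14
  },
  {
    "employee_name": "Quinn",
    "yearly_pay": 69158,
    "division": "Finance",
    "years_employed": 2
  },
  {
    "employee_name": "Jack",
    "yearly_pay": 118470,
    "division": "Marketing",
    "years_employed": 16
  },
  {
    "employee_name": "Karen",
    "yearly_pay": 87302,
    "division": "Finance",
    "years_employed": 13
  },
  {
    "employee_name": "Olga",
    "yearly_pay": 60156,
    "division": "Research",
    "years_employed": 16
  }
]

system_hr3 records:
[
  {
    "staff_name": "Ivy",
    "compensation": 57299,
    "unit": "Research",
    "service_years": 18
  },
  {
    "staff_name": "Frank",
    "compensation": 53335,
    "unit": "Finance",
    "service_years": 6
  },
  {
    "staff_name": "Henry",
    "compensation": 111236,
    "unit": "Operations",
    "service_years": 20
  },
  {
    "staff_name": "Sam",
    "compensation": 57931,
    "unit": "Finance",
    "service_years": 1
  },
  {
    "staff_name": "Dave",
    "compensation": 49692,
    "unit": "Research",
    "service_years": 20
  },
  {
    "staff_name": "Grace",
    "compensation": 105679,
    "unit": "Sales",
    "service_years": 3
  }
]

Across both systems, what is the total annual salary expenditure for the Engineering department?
0

Schema mappings:
- "division" (system_hr2) = "unit" (system_hr3) = department
- "yearly_pay" (system_hr2) = "compensation" (system_hr3) = salary

Engineering salaries from system_hr2: 0
Engineering salaries from system_hr3: 0

Total: 0 + 0 = 0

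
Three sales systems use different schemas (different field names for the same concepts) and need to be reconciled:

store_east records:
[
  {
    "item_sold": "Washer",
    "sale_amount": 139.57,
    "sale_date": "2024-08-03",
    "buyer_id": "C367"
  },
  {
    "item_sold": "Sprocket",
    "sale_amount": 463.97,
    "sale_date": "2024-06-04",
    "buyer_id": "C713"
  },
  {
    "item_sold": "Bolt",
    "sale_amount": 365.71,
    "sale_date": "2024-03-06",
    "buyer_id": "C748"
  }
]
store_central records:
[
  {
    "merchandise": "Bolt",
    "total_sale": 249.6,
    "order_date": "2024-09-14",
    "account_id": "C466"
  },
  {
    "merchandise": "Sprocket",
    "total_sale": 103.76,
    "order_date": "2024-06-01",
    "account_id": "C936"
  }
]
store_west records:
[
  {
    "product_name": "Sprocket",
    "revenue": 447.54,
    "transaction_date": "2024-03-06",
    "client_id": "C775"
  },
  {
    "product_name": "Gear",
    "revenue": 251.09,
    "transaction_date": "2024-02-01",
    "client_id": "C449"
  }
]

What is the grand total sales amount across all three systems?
2021.24

Schema reconciliation - all amount fields map to sale amount:

store_east (sale_amount): 969.25
store_central (total_sale): 353.36
store_west (revenue): 698.63

Grand total: 2021.24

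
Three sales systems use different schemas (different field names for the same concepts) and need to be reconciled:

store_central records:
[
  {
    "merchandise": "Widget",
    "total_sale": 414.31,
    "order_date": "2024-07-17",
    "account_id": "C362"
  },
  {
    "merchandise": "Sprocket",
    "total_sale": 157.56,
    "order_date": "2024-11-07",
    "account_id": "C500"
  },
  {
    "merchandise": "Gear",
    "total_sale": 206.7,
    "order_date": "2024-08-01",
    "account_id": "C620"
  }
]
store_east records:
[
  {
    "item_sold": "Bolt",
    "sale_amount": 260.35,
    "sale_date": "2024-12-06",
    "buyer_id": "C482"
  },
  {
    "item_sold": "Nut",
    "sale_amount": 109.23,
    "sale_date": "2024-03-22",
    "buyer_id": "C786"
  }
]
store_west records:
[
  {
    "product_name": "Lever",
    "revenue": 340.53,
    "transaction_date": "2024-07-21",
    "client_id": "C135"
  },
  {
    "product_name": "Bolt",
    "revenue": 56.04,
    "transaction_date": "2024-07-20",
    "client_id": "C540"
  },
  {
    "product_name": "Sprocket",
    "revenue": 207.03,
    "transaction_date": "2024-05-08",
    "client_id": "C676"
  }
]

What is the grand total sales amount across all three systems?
1751.75

Schema reconciliation - all amount fields map to sale amount:

store_central (total_sale): 778.57
store_east (sale_amount): 369.58
store_west (revenue): 603.6

Grand total: 1751.75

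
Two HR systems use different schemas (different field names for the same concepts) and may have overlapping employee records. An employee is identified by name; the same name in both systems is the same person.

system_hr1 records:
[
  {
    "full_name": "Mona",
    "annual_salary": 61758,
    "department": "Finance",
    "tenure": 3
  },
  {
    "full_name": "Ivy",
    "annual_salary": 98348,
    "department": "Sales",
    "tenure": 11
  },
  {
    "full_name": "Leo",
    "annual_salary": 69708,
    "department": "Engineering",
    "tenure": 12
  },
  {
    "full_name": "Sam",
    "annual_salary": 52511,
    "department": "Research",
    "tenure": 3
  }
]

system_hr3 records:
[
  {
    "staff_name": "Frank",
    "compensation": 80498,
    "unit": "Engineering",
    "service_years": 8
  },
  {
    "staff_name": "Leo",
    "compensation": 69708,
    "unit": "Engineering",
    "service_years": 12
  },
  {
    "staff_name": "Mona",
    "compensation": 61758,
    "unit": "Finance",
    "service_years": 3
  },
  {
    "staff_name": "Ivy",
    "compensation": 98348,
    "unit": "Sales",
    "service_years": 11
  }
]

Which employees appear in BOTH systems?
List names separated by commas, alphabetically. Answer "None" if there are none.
Ivy, Leo, Mona

Schema mapping: "full_name" (system_hr1) = "staff_name" (system_hr3) = employee name

Names in system_hr1: ['Ivy', 'Leo', 'Mona', 'Sam']
Names in system_hr3: ['Frank', 'Ivy', 'Leo', 'Mona']

Intersection: ['Ivy', 'Leo', 'Mona']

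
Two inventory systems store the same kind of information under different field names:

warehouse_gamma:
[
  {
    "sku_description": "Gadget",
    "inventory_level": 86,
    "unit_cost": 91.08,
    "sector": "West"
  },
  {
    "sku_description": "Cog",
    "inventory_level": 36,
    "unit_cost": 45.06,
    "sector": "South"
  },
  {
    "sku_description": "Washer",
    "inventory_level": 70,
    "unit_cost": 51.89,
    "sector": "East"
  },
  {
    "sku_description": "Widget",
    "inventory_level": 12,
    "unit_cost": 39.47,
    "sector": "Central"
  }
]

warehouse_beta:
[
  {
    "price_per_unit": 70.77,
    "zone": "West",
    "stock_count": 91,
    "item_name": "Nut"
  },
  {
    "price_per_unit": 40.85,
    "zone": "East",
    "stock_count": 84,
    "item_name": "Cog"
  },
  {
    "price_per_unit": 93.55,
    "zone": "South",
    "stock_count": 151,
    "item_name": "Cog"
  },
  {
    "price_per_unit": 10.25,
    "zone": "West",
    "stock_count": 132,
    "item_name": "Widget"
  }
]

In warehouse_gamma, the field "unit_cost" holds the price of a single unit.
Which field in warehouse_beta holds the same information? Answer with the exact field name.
price_per_unit

In warehouse_gamma, "unit_cost" holds the price of a single unit.
The fields in warehouse_beta are: "price_per_unit", "zone", "stock_count", "item_name".
"price_per_unit" is the match: the name refers to the same concept and its values are decimal currency amounts (e.g. 70.77, 40.85).
The other fields ("zone", "stock_count", "item_name") hold different kinds of data.

So "unit_cost" in warehouse_gamma corresponds to "price_per_unit" in warehouse_beta.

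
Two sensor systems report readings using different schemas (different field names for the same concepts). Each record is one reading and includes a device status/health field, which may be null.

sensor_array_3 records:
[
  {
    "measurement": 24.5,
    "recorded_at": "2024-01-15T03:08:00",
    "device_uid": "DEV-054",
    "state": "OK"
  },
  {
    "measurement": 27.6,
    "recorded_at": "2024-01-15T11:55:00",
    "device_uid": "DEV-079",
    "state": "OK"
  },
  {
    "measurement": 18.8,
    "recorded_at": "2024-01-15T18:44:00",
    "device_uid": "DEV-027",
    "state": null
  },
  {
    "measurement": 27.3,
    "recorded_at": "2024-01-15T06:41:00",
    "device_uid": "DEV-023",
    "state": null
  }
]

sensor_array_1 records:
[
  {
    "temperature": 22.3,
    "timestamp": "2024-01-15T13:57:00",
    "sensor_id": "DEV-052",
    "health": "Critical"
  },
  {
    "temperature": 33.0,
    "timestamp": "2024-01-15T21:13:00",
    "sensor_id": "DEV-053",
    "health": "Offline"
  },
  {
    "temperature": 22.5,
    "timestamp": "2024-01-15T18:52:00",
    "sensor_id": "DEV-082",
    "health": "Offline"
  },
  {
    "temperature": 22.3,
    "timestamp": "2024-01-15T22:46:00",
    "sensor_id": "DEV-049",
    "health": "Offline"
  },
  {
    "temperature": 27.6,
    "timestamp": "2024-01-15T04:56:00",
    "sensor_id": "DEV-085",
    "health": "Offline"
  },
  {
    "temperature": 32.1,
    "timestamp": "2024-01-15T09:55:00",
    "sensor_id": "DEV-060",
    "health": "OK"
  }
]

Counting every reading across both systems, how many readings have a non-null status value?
8

Schema mapping: "state" (sensor_array_3) = "health" (sensor_array_1) = status

Non-null in sensor_array_3: 2
Non-null in sensor_array_1: 6

Total non-null: 2 + 6 = 8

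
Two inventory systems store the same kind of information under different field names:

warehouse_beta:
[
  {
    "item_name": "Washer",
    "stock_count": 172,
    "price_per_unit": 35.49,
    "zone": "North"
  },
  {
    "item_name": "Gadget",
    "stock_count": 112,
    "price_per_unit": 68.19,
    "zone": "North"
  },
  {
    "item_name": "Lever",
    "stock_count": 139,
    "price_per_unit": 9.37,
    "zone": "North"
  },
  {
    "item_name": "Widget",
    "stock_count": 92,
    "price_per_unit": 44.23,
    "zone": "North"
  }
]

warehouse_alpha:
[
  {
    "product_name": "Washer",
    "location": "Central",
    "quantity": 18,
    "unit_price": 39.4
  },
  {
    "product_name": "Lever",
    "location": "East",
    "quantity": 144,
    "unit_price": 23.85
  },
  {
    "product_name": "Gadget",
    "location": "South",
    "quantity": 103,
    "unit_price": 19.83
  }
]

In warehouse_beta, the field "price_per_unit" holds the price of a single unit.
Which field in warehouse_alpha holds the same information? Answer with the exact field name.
unit_price

In warehouse_beta, "price_per_unit" holds the price of a single unit.
The fields in warehouse_alpha are: "product_name", "location", "quantity", "unit_price".
"unit_price" is the match: the name refers to the same concept and its values are decimal currency amounts (e.g. 39.4, 23.85).
The other fields ("product_name", "location", "quantity") hold different kinds of data.

So "price_per_unit" in warehouse_beta corresponds to "unit_price" in warehouse_alpha.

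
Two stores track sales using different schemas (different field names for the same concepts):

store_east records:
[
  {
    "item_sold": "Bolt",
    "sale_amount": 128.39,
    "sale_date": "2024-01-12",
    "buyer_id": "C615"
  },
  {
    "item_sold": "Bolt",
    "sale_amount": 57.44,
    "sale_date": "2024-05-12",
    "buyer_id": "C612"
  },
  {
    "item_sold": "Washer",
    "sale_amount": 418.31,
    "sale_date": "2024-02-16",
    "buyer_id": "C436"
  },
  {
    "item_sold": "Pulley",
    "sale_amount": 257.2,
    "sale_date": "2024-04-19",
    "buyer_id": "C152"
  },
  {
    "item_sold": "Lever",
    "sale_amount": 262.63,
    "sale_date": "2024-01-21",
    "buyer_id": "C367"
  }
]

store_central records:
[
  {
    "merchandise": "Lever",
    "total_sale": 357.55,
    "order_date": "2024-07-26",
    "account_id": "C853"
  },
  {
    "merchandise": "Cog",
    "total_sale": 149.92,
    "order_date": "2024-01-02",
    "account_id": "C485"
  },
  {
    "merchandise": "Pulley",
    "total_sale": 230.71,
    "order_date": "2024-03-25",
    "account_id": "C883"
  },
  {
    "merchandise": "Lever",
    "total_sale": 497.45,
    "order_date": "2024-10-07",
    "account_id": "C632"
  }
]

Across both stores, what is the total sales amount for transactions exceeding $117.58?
2302.16

Schema mapping: "sale_amount" (store_east) = "total_sale" (store_central) = sale amount

Sum of sales > $117.58 in store_east: 1066.53
Sum of sales > $117.58 in store_central: 1235.63

Total: 1066.53 + 1235.63 = 2302.16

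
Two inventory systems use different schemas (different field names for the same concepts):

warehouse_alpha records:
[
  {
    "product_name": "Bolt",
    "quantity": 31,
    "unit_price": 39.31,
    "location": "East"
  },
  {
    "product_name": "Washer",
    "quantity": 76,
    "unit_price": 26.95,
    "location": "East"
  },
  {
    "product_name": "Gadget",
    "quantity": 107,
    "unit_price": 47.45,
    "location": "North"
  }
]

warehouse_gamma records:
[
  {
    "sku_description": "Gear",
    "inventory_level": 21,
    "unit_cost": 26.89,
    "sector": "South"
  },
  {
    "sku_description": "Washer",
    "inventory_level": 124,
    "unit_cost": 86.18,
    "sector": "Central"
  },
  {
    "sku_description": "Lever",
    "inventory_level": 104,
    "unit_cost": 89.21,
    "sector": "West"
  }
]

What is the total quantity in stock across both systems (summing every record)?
463

To reconcile these schemas, identify the field holding the quantity in stock in each system:
1. In warehouse_alpha it is "quantity"
2. In warehouse_gamma it is "inventory_level"

From warehouse_alpha: 31 + 76 + 107 = 214
From warehouse_gamma: 21 + 124 + 104 = 249

Total: 214 + 249 = 463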